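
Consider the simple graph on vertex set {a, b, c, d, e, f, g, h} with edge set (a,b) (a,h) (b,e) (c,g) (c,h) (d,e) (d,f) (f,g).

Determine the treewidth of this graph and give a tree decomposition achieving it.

The largest bag has 3 vertices, giving width 2; this decomposition certifies tw(G) ≤ 2. Since h–c–g–f–d–e–b–a–h is a cycle in G, G is not acyclic. Forests are exactly the graphs of treewidth ≤ 1, so tw(G) ≥ 2. Combining the bounds, tw(G) = 2.

Treewidth 2.
Bags: B1 = {c, g, h}  B2 = {f, g, h}  B3 = {d, f, h}  B4 = {d, e, h}  B5 = {b, e, h}  B6 = {a, b, h}
Tree: B1–B2, B2–B3, B3–B4, B4–B5, B5–B6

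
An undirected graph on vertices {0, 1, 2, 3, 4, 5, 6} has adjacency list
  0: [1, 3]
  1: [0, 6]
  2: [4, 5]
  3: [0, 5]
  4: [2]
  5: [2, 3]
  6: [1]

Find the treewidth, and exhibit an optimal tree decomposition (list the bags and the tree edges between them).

Treewidth 1.
One optimal decomposition is:
Bags: B1 = {2, 4}  B2 = {2, 5}  B3 = {3, 5}  B4 = {0, 3}  B5 = {0, 1}  B6 = {1, 6}
Tree: B1–B2, B2–B3, B3–B4, B4–B5, B5–B6

Each bag holds 2 vertices, so the decomposition has width 1, which upper-bounds the treewidth. Any graph with an edge has treewidth ≥ 1, and G has the edge 4–2. Combining the bounds, tw(G) = 1.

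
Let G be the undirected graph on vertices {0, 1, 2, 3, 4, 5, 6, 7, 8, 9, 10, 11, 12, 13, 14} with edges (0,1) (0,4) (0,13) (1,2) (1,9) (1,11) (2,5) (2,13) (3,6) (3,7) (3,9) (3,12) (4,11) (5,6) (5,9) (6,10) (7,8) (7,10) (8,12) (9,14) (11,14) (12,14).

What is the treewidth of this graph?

3

A width-3 tree decomposition is:
Bags: B1 = {6, 7, 8, 10}  B2 = {3, 6, 7, 8}  B3 = {3, 6, 8, 12}  B4 = {3, 5, 6, 12}  B5 = {3, 5, 9, 12}  B6 = {5, 9, 12, 14}  B7 = {2, 5, 9, 14}  B8 = {1, 2, 9, 14}  B9 = {1, 2, 11, 14}  B10 = {1, 2, 11, 13}  B11 = {0, 1, 11, 13}  B12 = {0, 4, 11, 13}
Tree: B1–B2, B2–B3, B3–B4, B4–B5, B5–B6, B6–B7, B7–B8, B8–B9, B9–B10, B10–B11, B11–B12
Each bag holds 4 vertices, so the decomposition has width 3, which upper-bounds the treewidth. For the lower bound: the 4 vertex sets {7,8,10}, {6}, {3}, {5,9,12,14} are disjoint, each induces a connected subgraph, and every pair is joined by at least one edge of G. Contracting each set to a single vertex therefore yields K_{4} as a minor, and since treewidth is minor-monotone, tw(G) ≥ tw(K_{4}) = 3. The upper and lower bounds meet at 3, so that is the treewidth.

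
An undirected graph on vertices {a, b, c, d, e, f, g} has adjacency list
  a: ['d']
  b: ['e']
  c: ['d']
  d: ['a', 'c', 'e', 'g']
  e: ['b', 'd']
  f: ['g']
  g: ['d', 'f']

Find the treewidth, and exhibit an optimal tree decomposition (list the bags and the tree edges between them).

Each bag holds 2 vertices, so the decomposition has width 1, which upper-bounds the treewidth. G has an edge, so its treewidth is at least 1. The upper and lower bounds meet at 1, so that is the treewidth.

Treewidth 1.
One optimal decomposition is:
Bags: B1 = {d, e}  B2 = {a, d}  B3 = {d, g}  B4 = {c, d}  B5 = {f, g}  B6 = {b, e}
Tree: B1–B2, B2–B3, B3–B4, B3–B5, B1–B6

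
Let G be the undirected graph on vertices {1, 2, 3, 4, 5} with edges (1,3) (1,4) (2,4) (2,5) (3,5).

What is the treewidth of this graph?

2

A width-2 tree decomposition is:
Bags: B1 = {2, 3, 5}  B2 = {1, 2, 3}  B3 = {1, 2, 4}
Tree: B1–B2, B2–B3
The largest bag has 3 vertices, giving width 2; this decomposition certifies tw(G) ≤ 2. The edges 2–5–3–1–4–2 form a cycle, so G is not a tree and its treewidth is at least 2. Therefore the treewidth is 2.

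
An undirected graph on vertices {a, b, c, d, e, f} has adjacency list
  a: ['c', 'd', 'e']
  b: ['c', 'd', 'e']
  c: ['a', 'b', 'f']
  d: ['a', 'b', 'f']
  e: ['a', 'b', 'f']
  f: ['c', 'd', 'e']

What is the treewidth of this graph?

A width-3 tree decomposition is:
Bags: B1 = {c, d, e, f}  B2 = {b, c, d, e}  B3 = {a, c, d, e}
Tree: B1–B2, B2–B3
Every bag has size at most 4, so the width is 4 − 1 = 3 and tw(G) ≤ 3. For the lower bound: the 4 vertex sets {c,f}, {b,d}, {e}, {a} are disjoint, each induces a connected subgraph, and every pair is joined by at least one edge of G. Contracting each set to a single vertex therefore yields K_{4} as a minor, and since treewidth is minor-monotone, tw(G) ≥ tw(K_{4}) = 3. Combining the bounds, tw(G) = 3.

3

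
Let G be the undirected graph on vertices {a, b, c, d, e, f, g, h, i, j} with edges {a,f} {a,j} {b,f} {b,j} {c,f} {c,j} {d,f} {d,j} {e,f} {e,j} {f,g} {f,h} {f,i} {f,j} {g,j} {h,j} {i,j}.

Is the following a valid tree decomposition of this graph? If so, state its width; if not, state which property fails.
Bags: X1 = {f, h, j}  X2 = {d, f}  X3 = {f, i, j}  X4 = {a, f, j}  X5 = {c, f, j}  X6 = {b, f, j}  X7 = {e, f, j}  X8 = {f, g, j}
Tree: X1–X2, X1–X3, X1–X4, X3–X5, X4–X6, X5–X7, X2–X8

A tree decomposition must satisfy three properties: every vertex lies in some bag; for every edge, both endpoints lie together in some bag; and for every vertex, the bags containing it form a connected subtree. Here edge (j,d) lies in no bag, so the decomposition is invalid.

No — edge (j,d) lies in no bag.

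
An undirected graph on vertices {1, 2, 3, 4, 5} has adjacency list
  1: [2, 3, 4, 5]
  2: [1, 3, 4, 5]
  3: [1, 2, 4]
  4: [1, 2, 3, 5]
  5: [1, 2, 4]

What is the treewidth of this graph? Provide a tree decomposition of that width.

The largest bag has 4 vertices, giving width 3; this decomposition certifies tw(G) ≤ 3. On the other hand G contains the 4-clique {1, 2, 3, 4}. A clique must lie in a single bag of any decomposition, so no decomposition can have width below 3. Therefore the treewidth is 3.

Treewidth 3.
One optimal decomposition is:
Bags: B1 = {1, 2, 3, 4}  B2 = {1, 2, 4, 5}
Tree: B1–B2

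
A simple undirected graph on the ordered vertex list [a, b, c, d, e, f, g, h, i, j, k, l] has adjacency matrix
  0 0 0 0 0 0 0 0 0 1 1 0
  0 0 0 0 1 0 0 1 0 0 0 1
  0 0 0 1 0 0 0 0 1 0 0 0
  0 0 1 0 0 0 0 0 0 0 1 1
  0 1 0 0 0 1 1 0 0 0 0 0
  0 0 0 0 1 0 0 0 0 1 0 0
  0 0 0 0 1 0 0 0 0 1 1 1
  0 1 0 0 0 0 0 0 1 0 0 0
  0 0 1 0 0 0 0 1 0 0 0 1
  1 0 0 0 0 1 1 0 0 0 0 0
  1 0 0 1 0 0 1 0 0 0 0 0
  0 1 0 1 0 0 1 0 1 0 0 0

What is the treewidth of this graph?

A width-3 tree decomposition is:
Bags: B1 = {a, f, j, k}  B2 = {f, g, j, k}  B3 = {e, f, g, k}  B4 = {d, e, g, k}  B5 = {d, e, g, l}  B6 = {b, d, e, l}  B7 = {b, c, d, l}  B8 = {b, c, i, l}  B9 = {b, c, h, i}
Tree: B1–B2, B2–B3, B3–B4, B4–B5, B5–B6, B6–B7, B7–B8, B8–B9
The largest bag has 4 vertices, giving width 3; this decomposition certifies tw(G) ≤ 3. For the lower bound: the 4 vertex sets {a,f,j}, {k}, {g}, {b,d,e,l} are disjoint, each induces a connected subgraph, and every pair is joined by at least one edge of G. Contracting each set to a single vertex therefore yields K_{4} as a minor, and since treewidth is minor-monotone, tw(G) ≥ tw(K_{4}) = 3. Hence tw(G) = 3 exactly.

3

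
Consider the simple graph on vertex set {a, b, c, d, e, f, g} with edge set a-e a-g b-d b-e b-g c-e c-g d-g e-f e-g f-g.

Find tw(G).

2

A width-2 tree decomposition is:
Bags: B1 = {b, d, g}  B2 = {b, e, g}  B3 = {a, e, g}  B4 = {e, f, g}  B5 = {c, e, g}
Tree: B1–B2, B2–B3, B2–B4, B4–B5
Every bag has size at most 3, so the width is 3 − 1 = 2 and tw(G) ≤ 2. Conversely, {b, d, g} is a clique of size 3, and the vertices of any clique must share a bag in every tree decomposition; so some bag has ≥ 3 vertices and tw(G) ≥ 2. The upper and lower bounds meet at 2, so that is the treewidth.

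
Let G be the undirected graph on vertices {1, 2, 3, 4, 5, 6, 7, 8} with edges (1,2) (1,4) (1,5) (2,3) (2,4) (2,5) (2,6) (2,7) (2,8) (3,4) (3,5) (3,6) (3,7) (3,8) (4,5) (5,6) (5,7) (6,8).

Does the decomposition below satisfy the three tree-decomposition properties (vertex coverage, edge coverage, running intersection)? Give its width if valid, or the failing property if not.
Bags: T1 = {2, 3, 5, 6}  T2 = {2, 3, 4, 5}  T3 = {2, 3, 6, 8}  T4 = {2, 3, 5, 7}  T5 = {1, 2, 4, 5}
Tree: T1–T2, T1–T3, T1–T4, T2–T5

Yes; width 3.

Every vertex of G appears in some bag (union = {1, 2, 3, 4, 5, 6, 7, 8}); every edge is covered by a bag; and for each vertex v the set of bags containing v is connected in the bag tree. The decomposition is therefore valid. The largest bag has 4 vertices, so the width is 3.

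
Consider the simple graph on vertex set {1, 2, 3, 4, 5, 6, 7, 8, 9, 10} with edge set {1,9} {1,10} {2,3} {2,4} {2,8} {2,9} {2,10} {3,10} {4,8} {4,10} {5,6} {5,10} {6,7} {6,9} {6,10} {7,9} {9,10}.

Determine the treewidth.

2

A width-2 tree decomposition is:
Bags: B1 = {2, 9, 10}  B2 = {6, 9, 10}  B3 = {1, 9, 10}  B4 = {2, 4, 10}  B5 = {2, 4, 8}  B6 = {2, 3, 10}  B7 = {5, 6, 10}  B8 = {6, 7, 9}
Tree: B1–B2, B1–B3, B1–B4, B4–B5, B1–B6, B2–B7, B2–B8
Every bag has size at most 3, so the width is 3 − 1 = 2 and tw(G) ≤ 2. Conversely, {2, 4, 8} is a clique of size 3, and the vertices of any clique must share a bag in every tree decomposition; so some bag has ≥ 3 vertices and tw(G) ≥ 2. The upper and lower bounds meet at 2, so that is the treewidth.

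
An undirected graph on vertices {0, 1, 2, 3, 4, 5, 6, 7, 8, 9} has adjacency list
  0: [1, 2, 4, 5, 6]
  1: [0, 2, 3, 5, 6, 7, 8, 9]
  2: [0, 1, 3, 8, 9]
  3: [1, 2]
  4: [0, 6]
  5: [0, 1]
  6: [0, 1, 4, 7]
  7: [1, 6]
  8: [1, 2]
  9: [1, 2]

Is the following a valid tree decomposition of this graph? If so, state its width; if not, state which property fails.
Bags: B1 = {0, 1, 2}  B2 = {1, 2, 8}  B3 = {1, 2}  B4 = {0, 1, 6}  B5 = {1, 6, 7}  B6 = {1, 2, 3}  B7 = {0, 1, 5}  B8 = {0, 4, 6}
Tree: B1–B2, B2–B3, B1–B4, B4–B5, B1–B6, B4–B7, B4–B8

No — vertex 9 appears in no bag.

A tree decomposition must satisfy three properties: every vertex lies in some bag; for every edge, both endpoints lie together in some bag; and for every vertex, the bags containing it form a connected subtree. Here vertex 9 appears in no bag, so the decomposition is invalid.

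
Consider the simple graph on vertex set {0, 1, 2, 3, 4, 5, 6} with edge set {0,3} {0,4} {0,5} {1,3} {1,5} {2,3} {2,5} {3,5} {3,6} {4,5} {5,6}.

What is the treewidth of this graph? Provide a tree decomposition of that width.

Treewidth 2.
One optimal decomposition is:
Bags: B1 = {1, 3, 5}  B2 = {3, 5, 6}  B3 = {0, 3, 5}  B4 = {0, 4, 5}  B5 = {2, 3, 5}
Tree: B1–B2, B2–B3, B3–B4, B3–B5

Every bag has size at most 3, so the width is 3 − 1 = 2 and tw(G) ≤ 2. Conversely, {0, 3, 5} is a clique of size 3, and the vertices of any clique must share a bag in every tree decomposition; so some bag has ≥ 3 vertices and tw(G) ≥ 2. Combining the bounds, tw(G) = 2.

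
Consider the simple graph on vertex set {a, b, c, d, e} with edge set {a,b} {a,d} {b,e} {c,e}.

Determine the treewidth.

1

A width-1 tree decomposition is:
Bags: B1 = {a, d}  B2 = {a, b}  B3 = {b, e}  B4 = {c, e}
Tree: B1–B2, B2–B3, B3–B4
Each bag holds 2 vertices, so the decomposition has width 1, which upper-bounds the treewidth. G has an edge, so its treewidth is at least 1. Hence tw(G) = 1 exactly.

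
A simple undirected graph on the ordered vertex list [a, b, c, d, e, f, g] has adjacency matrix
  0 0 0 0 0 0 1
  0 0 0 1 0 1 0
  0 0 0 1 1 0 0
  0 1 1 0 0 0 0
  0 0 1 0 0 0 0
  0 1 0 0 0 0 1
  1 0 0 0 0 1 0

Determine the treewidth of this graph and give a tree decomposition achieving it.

Treewidth 1.
One optimal decomposition is:
Bags: B1 = {a, g}  B2 = {f, g}  B3 = {b, f}  B4 = {b, d}  B5 = {c, d}  B6 = {c, e}
Tree: B1–B2, B2–B3, B3–B4, B4–B5, B5–B6

The largest bag has 2 vertices, giving width 1; this decomposition certifies tw(G) ≤ 1. Since G has at least one edge (e.g. a–g), it is not an edgeless graph, so tw(G) ≥ 1. Combining the bounds, tw(G) = 1.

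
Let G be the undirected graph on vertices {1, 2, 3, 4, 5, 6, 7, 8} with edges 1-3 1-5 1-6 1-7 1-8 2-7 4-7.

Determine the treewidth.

1

A width-1 tree decomposition is:
Bags: B1 = {4, 7}  B2 = {2, 7}  B3 = {1, 7}  B4 = {1, 3}  B5 = {1, 5}  B6 = {1, 8}  B7 = {1, 6}
Tree: B1–B2, B1–B3, B3–B4, B3–B5, B3–B6, B3–B7
Each bag holds 2 vertices, so the decomposition has width 1, which upper-bounds the treewidth. Any graph with an edge has treewidth ≥ 1, and G has the edge 7–4. Combining the bounds, tw(G) = 1.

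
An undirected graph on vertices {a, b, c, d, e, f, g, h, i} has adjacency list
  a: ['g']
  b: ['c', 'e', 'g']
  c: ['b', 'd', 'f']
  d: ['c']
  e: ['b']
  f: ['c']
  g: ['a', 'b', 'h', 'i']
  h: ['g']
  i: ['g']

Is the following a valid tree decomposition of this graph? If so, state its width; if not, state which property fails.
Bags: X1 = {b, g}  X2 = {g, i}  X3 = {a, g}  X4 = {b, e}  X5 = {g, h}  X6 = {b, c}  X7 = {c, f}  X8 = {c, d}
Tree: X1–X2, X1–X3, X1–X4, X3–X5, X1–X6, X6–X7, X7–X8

Every vertex of G appears in some bag (union = {a, b, c, d, e, f, g, h, i}); every edge is covered by a bag; and for each vertex v the set of bags containing v is connected in the bag tree. The decomposition is therefore valid. The largest bag has 2 vertices, so the width is 1.

Yes; width 1.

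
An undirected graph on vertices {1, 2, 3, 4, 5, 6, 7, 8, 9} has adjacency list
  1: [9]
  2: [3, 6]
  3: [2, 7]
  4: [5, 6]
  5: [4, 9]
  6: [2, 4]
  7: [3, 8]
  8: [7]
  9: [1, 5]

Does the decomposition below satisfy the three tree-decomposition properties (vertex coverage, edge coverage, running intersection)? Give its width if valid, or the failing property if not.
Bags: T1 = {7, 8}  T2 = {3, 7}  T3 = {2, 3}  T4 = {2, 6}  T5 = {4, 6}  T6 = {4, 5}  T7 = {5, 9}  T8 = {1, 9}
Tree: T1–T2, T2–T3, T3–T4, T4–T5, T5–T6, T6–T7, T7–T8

Yes; width 1.

Checking the three conditions: (i) the bags cover all of {1, 2, 3, 4, 5, 6, 7, 8, 9}; (ii) for each edge, some bag contains both endpoints; (iii) the bags containing any fixed vertex form a subtree. All hold, so the decomposition is valid with width 2 − 1 = 1.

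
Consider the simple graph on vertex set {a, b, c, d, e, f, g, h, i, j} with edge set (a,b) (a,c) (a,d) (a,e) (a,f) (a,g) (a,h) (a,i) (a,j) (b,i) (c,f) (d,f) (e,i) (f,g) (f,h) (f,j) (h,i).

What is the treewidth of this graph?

A width-2 tree decomposition is:
Bags: B1 = {a, f, h}  B2 = {a, f, g}  B3 = {a, h, i}  B4 = {a, c, f}  B5 = {a, f, j}  B6 = {a, b, i}  B7 = {a, e, i}  B8 = {a, d, f}
Tree: B1–B2, B1–B3, B2–B4, B2–B5, B3–B6, B6–B7, B2–B8
Every bag has size at most 3, so the width is 3 − 1 = 2 and tw(G) ≤ 2. Conversely, {a, e, i} is a clique of size 3, and the vertices of any clique must share a bag in every tree decomposition; so some bag has ≥ 3 vertices and tw(G) ≥ 2. Hence tw(G) = 2 exactly.

2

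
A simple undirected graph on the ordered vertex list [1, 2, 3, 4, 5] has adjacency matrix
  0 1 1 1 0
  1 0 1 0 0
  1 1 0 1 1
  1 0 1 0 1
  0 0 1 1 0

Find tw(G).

A width-2 tree decomposition is:
Bags: B1 = {1, 3, 4}  B2 = {1, 2, 3}  B3 = {3, 4, 5}
Tree: B1–B2, B1–B3
Each bag holds 3 vertices, so the decomposition has width 2, which upper-bounds the treewidth. On the other hand G contains the 3-clique {1, 2, 3}. A clique must lie in a single bag of any decomposition, so no decomposition can have width below 2. Combining the bounds, tw(G) = 2.

2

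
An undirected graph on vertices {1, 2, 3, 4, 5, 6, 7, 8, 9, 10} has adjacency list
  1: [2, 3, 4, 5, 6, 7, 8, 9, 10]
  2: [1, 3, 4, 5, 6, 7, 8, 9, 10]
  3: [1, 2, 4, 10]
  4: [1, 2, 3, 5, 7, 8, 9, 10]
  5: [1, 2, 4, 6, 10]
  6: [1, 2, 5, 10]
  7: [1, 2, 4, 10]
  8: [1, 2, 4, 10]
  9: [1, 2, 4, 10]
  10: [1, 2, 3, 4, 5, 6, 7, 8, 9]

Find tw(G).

4

A width-4 tree decomposition is:
Bags: B1 = {1, 2, 4, 7, 10}  B2 = {1, 2, 3, 4, 10}  B3 = {1, 2, 4, 5, 10}  B4 = {1, 2, 4, 9, 10}  B5 = {1, 2, 5, 6, 10}  B6 = {1, 2, 4, 8, 10}
Tree: B1–B2, B1–B3, B3–B4, B3–B5, B2–B6
Every bag has size at most 5, so the width is 5 − 1 = 4 and tw(G) ≤ 4. On the other hand G contains the 5-clique {1, 2, 3, 4, 10}. A clique must lie in a single bag of any decomposition, so no decomposition can have width below 4. The upper and lower bounds meet at 4, so that is the treewidth.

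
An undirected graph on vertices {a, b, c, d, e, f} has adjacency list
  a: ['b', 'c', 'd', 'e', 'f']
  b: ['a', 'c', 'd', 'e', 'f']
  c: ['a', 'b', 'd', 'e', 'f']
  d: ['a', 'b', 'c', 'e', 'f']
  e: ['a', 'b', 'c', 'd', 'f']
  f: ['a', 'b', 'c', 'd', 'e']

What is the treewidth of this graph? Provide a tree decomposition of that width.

Treewidth 5.
One optimal decomposition is:
Bags: B1 = {a, b, c, d, e, f}
Tree: (single bag)

A single bag containing all 6 vertices is trivially a valid decomposition of width 5. For the lower bound, the 6 vertices {a, b, c, d, e, f} are pairwise adjacent, and any tree decomposition puts a clique entirely inside one bag — forcing width ≥ 5. Hence tw(G) = 5 exactly.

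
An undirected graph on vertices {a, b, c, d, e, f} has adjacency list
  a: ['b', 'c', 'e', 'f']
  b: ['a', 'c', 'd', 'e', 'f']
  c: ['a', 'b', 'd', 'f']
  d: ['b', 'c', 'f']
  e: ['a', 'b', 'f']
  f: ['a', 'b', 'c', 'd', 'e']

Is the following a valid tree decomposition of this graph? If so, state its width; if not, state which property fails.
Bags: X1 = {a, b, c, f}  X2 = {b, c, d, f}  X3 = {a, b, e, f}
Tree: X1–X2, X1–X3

Vertex coverage: the bags together contain {a, b, c, d, e, f}, the full vertex set. Edge coverage: each edge of G has both endpoints in at least one bag. Running intersection: for every vertex, the bags containing it form a connected subtree. All three properties hold, so this is a valid tree decomposition of width max|bag| − 1 = 3, and hence tw(G) ≤ 3.

Yes; width 3.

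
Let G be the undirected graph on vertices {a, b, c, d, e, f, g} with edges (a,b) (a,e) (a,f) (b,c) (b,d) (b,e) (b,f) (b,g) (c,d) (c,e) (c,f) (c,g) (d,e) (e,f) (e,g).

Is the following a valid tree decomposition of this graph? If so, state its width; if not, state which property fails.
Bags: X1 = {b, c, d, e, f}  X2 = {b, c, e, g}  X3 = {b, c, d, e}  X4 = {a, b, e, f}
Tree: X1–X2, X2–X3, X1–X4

No — bags containing vertex d are not connected in the tree.

A tree decomposition must satisfy three properties: every vertex lies in some bag; for every edge, both endpoints lie together in some bag; and for every vertex, the bags containing it form a connected subtree. Here bags containing vertex d are not connected in the tree, so the decomposition is invalid.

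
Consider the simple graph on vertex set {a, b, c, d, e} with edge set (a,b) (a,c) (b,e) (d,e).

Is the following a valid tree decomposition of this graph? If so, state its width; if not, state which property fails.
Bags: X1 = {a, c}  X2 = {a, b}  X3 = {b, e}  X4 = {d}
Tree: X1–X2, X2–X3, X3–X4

A tree decomposition must satisfy three properties: every vertex lies in some bag; for every edge, both endpoints lie together in some bag; and for every vertex, the bags containing it form a connected subtree. Here edge (e,d) lies in no bag, so the decomposition is invalid.

No — edge (e,d) lies in no bag.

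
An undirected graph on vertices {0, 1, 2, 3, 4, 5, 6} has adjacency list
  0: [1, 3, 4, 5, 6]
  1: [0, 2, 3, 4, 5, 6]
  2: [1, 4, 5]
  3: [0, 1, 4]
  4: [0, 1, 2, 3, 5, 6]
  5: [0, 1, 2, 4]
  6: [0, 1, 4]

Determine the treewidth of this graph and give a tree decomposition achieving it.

The largest bag has 4 vertices, giving width 3; this decomposition certifies tw(G) ≤ 3. For the lower bound, the 4 vertices {0, 1, 3, 4} are pairwise adjacent, and any tree decomposition puts a clique entirely inside one bag — forcing width ≥ 3. Combining the bounds, tw(G) = 3.

Treewidth 3.
Bags: B1 = {0, 1, 4, 5}  B2 = {1, 2, 4, 5}  B3 = {0, 1, 3, 4}  B4 = {0, 1, 4, 6}
Tree: B1–B2, B1–B3, B3–B4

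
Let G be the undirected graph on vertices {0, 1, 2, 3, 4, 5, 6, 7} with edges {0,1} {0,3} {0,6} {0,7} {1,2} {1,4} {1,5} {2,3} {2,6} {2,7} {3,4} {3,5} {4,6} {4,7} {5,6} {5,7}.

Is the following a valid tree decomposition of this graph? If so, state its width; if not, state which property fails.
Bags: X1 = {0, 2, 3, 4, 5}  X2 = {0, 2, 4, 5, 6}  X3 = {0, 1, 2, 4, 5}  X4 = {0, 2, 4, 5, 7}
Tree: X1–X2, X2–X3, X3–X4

Every vertex of G appears in some bag (union = {0, 1, 2, 3, 4, 5, 6, 7}); every edge is covered by a bag; and for each vertex v the set of bags containing v is connected in the bag tree. The decomposition is therefore valid. The largest bag has 5 vertices, so the width is 4.

Yes; width 4.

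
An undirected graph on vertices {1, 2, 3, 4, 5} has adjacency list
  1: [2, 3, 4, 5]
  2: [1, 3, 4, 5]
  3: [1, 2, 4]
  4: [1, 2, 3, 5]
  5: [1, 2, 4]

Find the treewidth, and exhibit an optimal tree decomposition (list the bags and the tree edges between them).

Every bag has size at most 4, so the width is 4 − 1 = 3 and tw(G) ≤ 3. Conversely, {1, 2, 3, 4} is a clique of size 4, and the vertices of any clique must share a bag in every tree decomposition; so some bag has ≥ 4 vertices and tw(G) ≥ 3. The upper and lower bounds meet at 3, so that is the treewidth.

Treewidth 3.
Bags: B1 = {1, 2, 3, 4}  B2 = {1, 2, 4, 5}
Tree: B1–B2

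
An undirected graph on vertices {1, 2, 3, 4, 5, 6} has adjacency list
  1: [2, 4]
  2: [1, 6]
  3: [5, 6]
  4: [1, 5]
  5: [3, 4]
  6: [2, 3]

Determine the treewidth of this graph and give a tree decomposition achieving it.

Each bag holds 3 vertices, so the decomposition has width 2, which upper-bounds the treewidth. For the lower bound, G contains the cycle 4–1–2–6–3–5–4, so G is not a forest; only forests have treewidth ≤ 1, hence tw(G) ≥ 2. Combining the bounds, tw(G) = 2.

Treewidth 2.
Bags: B1 = {1, 2, 4}  B2 = {2, 4, 6}  B3 = {3, 4, 6}  B4 = {3, 4, 5}
Tree: B1–B2, B2–B3, B3–B4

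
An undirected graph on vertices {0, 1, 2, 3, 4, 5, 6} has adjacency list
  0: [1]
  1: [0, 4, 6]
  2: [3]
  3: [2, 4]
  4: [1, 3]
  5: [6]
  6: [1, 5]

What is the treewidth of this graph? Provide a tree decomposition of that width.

Treewidth 1.
Bags: B1 = {5, 6}  B2 = {1, 6}  B3 = {1, 4}  B4 = {0, 1}  B5 = {3, 4}  B6 = {2, 3}
Tree: B1–B2, B2–B3, B3–B4, B3–B5, B5–B6

Each bag holds 2 vertices, so the decomposition has width 1, which upper-bounds the treewidth. Any graph with an edge has treewidth ≥ 1, and G has the edge 6–5. Combining the bounds, tw(G) = 1.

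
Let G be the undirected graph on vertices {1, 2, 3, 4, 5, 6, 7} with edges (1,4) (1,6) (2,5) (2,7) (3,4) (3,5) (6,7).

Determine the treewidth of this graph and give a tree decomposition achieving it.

Treewidth 2.
Bags: B1 = {1, 6, 7}  B2 = {1, 4, 7}  B3 = {3, 4, 7}  B4 = {3, 5, 7}  B5 = {2, 5, 7}
Tree: B1–B2, B2–B3, B3–B4, B4–B5

Every bag has size at most 3, so the width is 3 − 1 = 2 and tw(G) ≤ 2. For the lower bound, G contains the cycle 7–6–1–4–3–5–2–7, so G is not a forest; only forests have treewidth ≤ 1, hence tw(G) ≥ 2. Hence tw(G) = 2 exactly.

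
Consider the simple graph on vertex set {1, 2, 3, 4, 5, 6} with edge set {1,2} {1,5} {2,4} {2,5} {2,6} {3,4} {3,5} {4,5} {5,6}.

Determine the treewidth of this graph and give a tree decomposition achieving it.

Treewidth 2.
Bags: B1 = {2, 5, 6}  B2 = {2, 4, 5}  B3 = {1, 2, 5}  B4 = {3, 4, 5}
Tree: B1–B2, B1–B3, B2–B4

Every bag has size at most 3, so the width is 3 − 1 = 2 and tw(G) ≤ 2. For the lower bound, the 3 vertices {1, 2, 5} are pairwise adjacent, and any tree decomposition puts a clique entirely inside one bag — forcing width ≥ 2. Combining the bounds, tw(G) = 2.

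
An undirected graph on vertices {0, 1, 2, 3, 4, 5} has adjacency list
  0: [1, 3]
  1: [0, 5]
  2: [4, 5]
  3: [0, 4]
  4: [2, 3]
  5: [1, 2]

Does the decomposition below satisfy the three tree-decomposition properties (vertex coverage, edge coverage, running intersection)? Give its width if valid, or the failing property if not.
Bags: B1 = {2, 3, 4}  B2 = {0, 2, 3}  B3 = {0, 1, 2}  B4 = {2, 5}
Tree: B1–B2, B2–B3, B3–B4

No — edge (1,5) lies in no bag.

A tree decomposition must satisfy three properties: every vertex lies in some bag; for every edge, both endpoints lie together in some bag; and for every vertex, the bags containing it form a connected subtree. Here edge (1,5) lies in no bag, so the decomposition is invalid.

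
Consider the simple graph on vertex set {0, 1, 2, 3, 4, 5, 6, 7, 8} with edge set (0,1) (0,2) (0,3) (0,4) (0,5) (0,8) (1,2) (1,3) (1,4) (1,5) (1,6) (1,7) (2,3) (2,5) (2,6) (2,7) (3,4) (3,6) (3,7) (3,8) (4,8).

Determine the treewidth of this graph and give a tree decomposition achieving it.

Treewidth 3.
Bags: B1 = {0, 1, 2, 3}  B2 = {0, 1, 2, 5}  B3 = {0, 1, 3, 4}  B4 = {0, 3, 4, 8}  B5 = {1, 2, 3, 7}  B6 = {1, 2, 3, 6}
Tree: B1–B2, B1–B3, B3–B4, B1–B5, B1–B6

Every bag has size at most 4, so the width is 4 − 1 = 3 and tw(G) ≤ 3. On the other hand G contains the 4-clique {0, 3, 4, 8}. A clique must lie in a single bag of any decomposition, so no decomposition can have width below 3. The upper and lower bounds meet at 3, so that is the treewidth.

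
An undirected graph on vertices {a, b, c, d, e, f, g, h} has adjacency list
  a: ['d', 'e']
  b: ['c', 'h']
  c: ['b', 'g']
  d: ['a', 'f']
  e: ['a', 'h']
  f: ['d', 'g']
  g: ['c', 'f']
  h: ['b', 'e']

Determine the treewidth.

2

A width-2 tree decomposition is:
Bags: B1 = {b, c, h}  B2 = {c, g, h}  B3 = {f, g, h}  B4 = {d, f, h}  B5 = {a, d, h}  B6 = {a, e, h}
Tree: B1–B2, B2–B3, B3–B4, B4–B5, B5–B6
Every bag has size at most 3, so the width is 3 − 1 = 2 and tw(G) ≤ 2. For the lower bound, G contains the cycle h–b–c–g–f–d–a–e–h, so G is not a forest; only forests have treewidth ≤ 1, hence tw(G) ≥ 2. The upper and lower bounds meet at 2, so that is the treewidth.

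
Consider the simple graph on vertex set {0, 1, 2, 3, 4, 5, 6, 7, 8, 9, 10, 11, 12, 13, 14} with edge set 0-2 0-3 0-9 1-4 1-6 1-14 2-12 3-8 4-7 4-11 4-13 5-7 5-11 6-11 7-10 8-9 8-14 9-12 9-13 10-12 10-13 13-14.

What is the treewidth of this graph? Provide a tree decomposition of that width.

Treewidth 3.
One such decomposition:
Bags: B1 = {5, 6, 7, 11}  B2 = {4, 6, 7, 11}  B3 = {1, 4, 6, 7}  B4 = {1, 4, 7, 10}  B5 = {1, 4, 10, 13}  B6 = {1, 10, 13, 14}  B7 = {10, 12, 13, 14}  B8 = {9, 12, 13, 14}  B9 = {8, 9, 12, 14}  B10 = {2, 8, 9, 12}  B11 = {0, 2, 8, 9}  B12 = {0, 2, 3, 8}
Tree: B1–B2, B2–B3, B3–B4, B4–B5, B5–B6, B6–B7, B7–B8, B8–B9, B9–B10, B10–B11, B11–B12

The largest bag has 4 vertices, giving width 3; this decomposition certifies tw(G) ≤ 3. For the lower bound: the 4 vertex sets {5,6,11}, {7}, {4}, {1,10,13,14} are disjoint, each induces a connected subgraph, and every pair is joined by at least one edge of G. Contracting each set to a single vertex therefore yields K_{4} as a minor, and since treewidth is minor-monotone, tw(G) ≥ tw(K_{4}) = 3. The upper and lower bounds meet at 3, so that is the treewidth.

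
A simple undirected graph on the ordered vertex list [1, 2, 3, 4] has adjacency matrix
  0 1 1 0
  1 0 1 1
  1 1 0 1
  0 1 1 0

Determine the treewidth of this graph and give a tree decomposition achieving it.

Treewidth 2.
One such decomposition:
Bags: B1 = {2, 3, 4}  B2 = {1, 2, 3}
Tree: B1–B2

Each bag holds 3 vertices, so the decomposition has width 2, which upper-bounds the treewidth. Conversely, {1, 2, 3} is a clique of size 3, and the vertices of any clique must share a bag in every tree decomposition; so some bag has ≥ 3 vertices and tw(G) ≥ 2. The upper and lower bounds meet at 2, so that is the treewidth.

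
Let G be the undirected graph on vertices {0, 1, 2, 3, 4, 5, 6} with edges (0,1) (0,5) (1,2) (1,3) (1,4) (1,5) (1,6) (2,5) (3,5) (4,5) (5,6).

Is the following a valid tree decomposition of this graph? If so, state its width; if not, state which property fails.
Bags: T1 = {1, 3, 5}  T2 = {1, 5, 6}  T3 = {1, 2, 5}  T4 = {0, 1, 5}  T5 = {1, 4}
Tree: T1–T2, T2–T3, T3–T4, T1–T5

A tree decomposition must satisfy three properties: every vertex lies in some bag; for every edge, both endpoints lie together in some bag; and for every vertex, the bags containing it form a connected subtree. Here edge (5,4) lies in no bag, so the decomposition is invalid.

No — edge (5,4) lies in no bag.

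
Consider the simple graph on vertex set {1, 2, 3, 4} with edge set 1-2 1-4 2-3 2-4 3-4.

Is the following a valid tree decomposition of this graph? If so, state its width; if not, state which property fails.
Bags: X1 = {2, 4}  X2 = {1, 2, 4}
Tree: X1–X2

No — vertex 3 appears in no bag.

A tree decomposition must satisfy three properties: every vertex lies in some bag; for every edge, both endpoints lie together in some bag; and for every vertex, the bags containing it form a connected subtree. Here vertex 3 appears in no bag, so the decomposition is invalid.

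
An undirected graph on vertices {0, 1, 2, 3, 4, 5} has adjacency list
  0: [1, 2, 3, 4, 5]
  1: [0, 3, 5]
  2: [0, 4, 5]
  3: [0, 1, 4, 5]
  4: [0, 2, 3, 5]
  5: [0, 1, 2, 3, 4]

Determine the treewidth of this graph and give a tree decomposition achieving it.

The largest bag has 4 vertices, giving width 3; this decomposition certifies tw(G) ≤ 3. For the lower bound, the 4 vertices {0, 2, 4, 5} are pairwise adjacent, and any tree decomposition puts a clique entirely inside one bag — forcing width ≥ 3. Hence tw(G) = 3 exactly.

Treewidth 3.
Bags: B1 = {0, 3, 4, 5}  B2 = {0, 1, 3, 5}  B3 = {0, 2, 4, 5}
Tree: B1–B2, B1–B3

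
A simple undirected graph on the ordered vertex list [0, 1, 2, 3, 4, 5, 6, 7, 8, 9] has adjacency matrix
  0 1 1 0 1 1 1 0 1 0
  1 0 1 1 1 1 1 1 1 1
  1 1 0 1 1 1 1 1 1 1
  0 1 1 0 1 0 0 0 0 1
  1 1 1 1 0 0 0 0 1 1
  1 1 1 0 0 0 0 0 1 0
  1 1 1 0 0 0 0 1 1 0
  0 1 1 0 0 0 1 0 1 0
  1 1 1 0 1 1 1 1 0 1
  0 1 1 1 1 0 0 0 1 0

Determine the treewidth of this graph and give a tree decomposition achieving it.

Every bag has size at most 5, so the width is 5 − 1 = 4 and tw(G) ≤ 4. On the other hand G contains the 5-clique {0, 1, 2, 4, 8}. A clique must lie in a single bag of any decomposition, so no decomposition can have width below 4. The upper and lower bounds meet at 4, so that is the treewidth.

Treewidth 4.
One optimal decomposition is:
Bags: B1 = {0, 1, 2, 4, 8}  B2 = {0, 1, 2, 6, 8}  B3 = {0, 1, 2, 5, 8}  B4 = {1, 2, 4, 8, 9}  B5 = {1, 2, 3, 4, 9}  B6 = {1, 2, 6, 7, 8}
Tree: B1–B2, B2–B3, B1–B4, B4–B5, B2–B6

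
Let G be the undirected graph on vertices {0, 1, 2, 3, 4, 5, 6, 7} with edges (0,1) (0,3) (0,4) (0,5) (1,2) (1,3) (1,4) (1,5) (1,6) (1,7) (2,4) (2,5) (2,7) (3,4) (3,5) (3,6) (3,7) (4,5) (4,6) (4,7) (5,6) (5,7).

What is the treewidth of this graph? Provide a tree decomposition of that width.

Treewidth 4.
One such decomposition:
Bags: B1 = {1, 3, 4, 5, 7}  B2 = {1, 3, 4, 5, 6}  B3 = {0, 1, 3, 4, 5}  B4 = {1, 2, 4, 5, 7}
Tree: B1–B2, B1–B3, B1–B4

Every bag has size at most 5, so the width is 5 − 1 = 4 and tw(G) ≤ 4. On the other hand G contains the 5-clique {1, 2, 4, 5, 7}. A clique must lie in a single bag of any decomposition, so no decomposition can have width below 4. Hence tw(G) = 4 exactly.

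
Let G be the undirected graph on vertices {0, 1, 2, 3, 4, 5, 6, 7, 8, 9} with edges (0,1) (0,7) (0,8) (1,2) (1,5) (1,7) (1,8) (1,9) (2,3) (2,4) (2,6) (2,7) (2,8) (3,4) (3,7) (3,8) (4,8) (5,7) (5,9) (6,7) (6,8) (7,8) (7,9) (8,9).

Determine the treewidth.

A width-3 tree decomposition is:
Bags: B1 = {1, 7, 8, 9}  B2 = {1, 5, 7, 9}  B3 = {1, 2, 7, 8}  B4 = {2, 6, 7, 8}  B5 = {2, 3, 7, 8}  B6 = {0, 1, 7, 8}  B7 = {2, 3, 4, 8}
Tree: B1–B2, B1–B3, B3–B4, B3–B5, B3–B6, B5–B7
The largest bag has 4 vertices, giving width 3; this decomposition certifies tw(G) ≤ 3. On the other hand G contains the 4-clique {2, 3, 4, 8}. A clique must lie in a single bag of any decomposition, so no decomposition can have width below 3. Therefore the treewidth is 3.

3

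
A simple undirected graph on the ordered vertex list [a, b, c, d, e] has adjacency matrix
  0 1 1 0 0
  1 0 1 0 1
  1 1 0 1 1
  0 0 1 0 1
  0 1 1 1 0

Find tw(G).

2

A width-2 tree decomposition is:
Bags: B1 = {c, d, e}  B2 = {b, c, e}  B3 = {a, b, c}
Tree: B1–B2, B2–B3
Each bag holds 3 vertices, so the decomposition has width 2, which upper-bounds the treewidth. For the lower bound, the 3 vertices {c, d, e} are pairwise adjacent, and any tree decomposition puts a clique entirely inside one bag — forcing width ≥ 2. Combining the bounds, tw(G) = 2.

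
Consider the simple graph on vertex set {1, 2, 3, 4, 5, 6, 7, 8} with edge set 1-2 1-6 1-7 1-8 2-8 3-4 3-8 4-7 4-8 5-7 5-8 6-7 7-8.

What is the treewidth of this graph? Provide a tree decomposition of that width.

The largest bag has 3 vertices, giving width 2; this decomposition certifies tw(G) ≤ 2. For the lower bound, the 3 vertices {1, 2, 8} are pairwise adjacent, and any tree decomposition puts a clique entirely inside one bag — forcing width ≥ 2. Therefore the treewidth is 2.

Treewidth 2.
Bags: B1 = {5, 7, 8}  B2 = {4, 7, 8}  B3 = {1, 7, 8}  B4 = {1, 6, 7}  B5 = {1, 2, 8}  B6 = {3, 4, 8}
Tree: B1–B2, B2–B3, B3–B4, B3–B5, B2–B6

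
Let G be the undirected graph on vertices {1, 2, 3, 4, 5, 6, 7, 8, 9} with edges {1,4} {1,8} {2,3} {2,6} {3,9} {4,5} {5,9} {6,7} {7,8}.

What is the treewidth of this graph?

A width-2 tree decomposition is:
Bags: B1 = {1, 7, 8}  B2 = {1, 4, 7}  B3 = {4, 5, 7}  B4 = {5, 7, 9}  B5 = {3, 7, 9}  B6 = {2, 3, 7}  B7 = {2, 6, 7}
Tree: B1–B2, B2–B3, B3–B4, B4–B5, B5–B6, B6–B7
Every bag has size at most 3, so the width is 3 − 1 = 2 and tw(G) ≤ 2. The edges 7–8–1–4–5–9–3–2–6–7 form a cycle, so G is not a tree and its treewidth is at least 2. Combining the bounds, tw(G) = 2.

2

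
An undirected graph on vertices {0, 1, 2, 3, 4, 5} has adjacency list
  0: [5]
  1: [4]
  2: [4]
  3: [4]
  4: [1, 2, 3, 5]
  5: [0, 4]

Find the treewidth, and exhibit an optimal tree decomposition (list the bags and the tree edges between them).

Treewidth 1.
One such decomposition:
Bags: B1 = {4, 5}  B2 = {2, 4}  B3 = {0, 5}  B4 = {3, 4}  B5 = {1, 4}
Tree: B1–B2, B1–B3, B1–B4, B2–B5

The largest bag has 2 vertices, giving width 1; this decomposition certifies tw(G) ≤ 1. Since G has at least one edge (e.g. 4–5), it is not an edgeless graph, so tw(G) ≥ 1. Hence tw(G) = 1 exactly.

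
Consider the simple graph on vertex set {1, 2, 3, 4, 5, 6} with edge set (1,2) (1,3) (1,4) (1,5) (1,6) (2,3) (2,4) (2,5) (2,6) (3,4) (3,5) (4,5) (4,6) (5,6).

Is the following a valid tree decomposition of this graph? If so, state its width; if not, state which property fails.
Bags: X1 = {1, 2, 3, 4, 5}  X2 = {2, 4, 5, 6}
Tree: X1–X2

A tree decomposition must satisfy three properties: every vertex lies in some bag; for every edge, both endpoints lie together in some bag; and for every vertex, the bags containing it form a connected subtree. Here edge (1,6) lies in no bag, so the decomposition is invalid.

No — edge (1,6) lies in no bag.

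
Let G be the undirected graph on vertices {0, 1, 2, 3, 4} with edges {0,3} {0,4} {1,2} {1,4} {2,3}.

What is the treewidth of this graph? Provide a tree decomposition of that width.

Every bag has size at most 3, so the width is 3 − 1 = 2 and tw(G) ≤ 2. Since 3–2–1–4–0–3 is a cycle in G, G is not acyclic. Forests are exactly the graphs of treewidth ≤ 1, so tw(G) ≥ 2. Combining the bounds, tw(G) = 2.

Treewidth 2.
Bags: B1 = {1, 2, 3}  B2 = {1, 3, 4}  B3 = {0, 3, 4}
Tree: B1–B2, B2–B3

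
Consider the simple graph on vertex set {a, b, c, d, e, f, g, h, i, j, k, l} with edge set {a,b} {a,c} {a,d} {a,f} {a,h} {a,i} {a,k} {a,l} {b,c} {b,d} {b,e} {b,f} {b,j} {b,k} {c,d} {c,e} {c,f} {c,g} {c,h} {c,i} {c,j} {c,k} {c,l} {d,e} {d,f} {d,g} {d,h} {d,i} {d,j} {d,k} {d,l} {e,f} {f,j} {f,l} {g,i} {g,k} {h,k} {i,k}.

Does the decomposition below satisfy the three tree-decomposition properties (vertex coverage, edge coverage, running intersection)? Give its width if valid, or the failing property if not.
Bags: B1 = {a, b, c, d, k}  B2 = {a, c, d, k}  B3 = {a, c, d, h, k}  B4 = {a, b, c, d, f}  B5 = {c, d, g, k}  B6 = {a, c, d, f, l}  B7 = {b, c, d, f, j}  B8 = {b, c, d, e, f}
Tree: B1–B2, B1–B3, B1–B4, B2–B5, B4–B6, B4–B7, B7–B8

No — vertex i appears in no bag.

A tree decomposition must satisfy three properties: every vertex lies in some bag; for every edge, both endpoints lie together in some bag; and for every vertex, the bags containing it form a connected subtree. Here vertex i appears in no bag, so the decomposition is invalid.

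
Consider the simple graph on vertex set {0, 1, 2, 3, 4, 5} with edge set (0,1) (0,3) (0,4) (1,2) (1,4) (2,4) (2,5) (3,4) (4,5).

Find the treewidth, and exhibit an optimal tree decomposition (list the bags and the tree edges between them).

Treewidth 2.
One such decomposition:
Bags: B1 = {1, 2, 4}  B2 = {0, 1, 4}  B3 = {2, 4, 5}  B4 = {0, 3, 4}
Tree: B1–B2, B1–B3, B2–B4

Every bag has size at most 3, so the width is 3 − 1 = 2 and tw(G) ≤ 2. On the other hand G contains the 3-clique {0, 1, 4}. A clique must lie in a single bag of any decomposition, so no decomposition can have width below 2. The upper and lower bounds meet at 2, so that is the treewidth.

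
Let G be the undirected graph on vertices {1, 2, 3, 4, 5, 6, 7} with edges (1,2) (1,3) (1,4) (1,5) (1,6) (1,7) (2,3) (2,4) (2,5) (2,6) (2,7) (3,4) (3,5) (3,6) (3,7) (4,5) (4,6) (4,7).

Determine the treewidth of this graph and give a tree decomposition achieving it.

The largest bag has 5 vertices, giving width 4; this decomposition certifies tw(G) ≤ 4. Conversely, {1, 2, 3, 4, 5} is a clique of size 5, and the vertices of any clique must share a bag in every tree decomposition; so some bag has ≥ 5 vertices and tw(G) ≥ 4. Combining the bounds, tw(G) = 4.

Treewidth 4.
Bags: B1 = {1, 2, 3, 4, 6}  B2 = {1, 2, 3, 4, 5}  B3 = {1, 2, 3, 4, 7}
Tree: B1–B2, B2–B3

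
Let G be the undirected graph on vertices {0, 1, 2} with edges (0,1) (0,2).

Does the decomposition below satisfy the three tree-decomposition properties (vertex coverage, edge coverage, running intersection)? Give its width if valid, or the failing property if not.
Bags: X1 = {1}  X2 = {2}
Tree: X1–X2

A tree decomposition must satisfy three properties: every vertex lies in some bag; for every edge, both endpoints lie together in some bag; and for every vertex, the bags containing it form a connected subtree. Here vertex 0 appears in no bag, so the decomposition is invalid.

No — vertex 0 appears in no bag.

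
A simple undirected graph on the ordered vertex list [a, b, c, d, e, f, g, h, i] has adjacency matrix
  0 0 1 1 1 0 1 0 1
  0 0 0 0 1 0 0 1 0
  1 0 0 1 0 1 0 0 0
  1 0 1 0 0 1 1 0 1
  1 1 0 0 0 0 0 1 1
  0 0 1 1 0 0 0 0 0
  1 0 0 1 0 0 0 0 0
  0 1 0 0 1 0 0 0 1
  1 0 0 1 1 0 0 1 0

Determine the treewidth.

2

A width-2 tree decomposition is:
Bags: B1 = {e, h, i}  B2 = {a, e, i}  B3 = {a, d, i}  B4 = {b, e, h}  B5 = {a, c, d}  B6 = {c, d, f}  B7 = {a, d, g}
Tree: B1–B2, B2–B3, B1–B4, B3–B5, B5–B6, B5–B7
Each bag holds 3 vertices, so the decomposition has width 2, which upper-bounds the treewidth. Conversely, {a, d, g} is a clique of size 3, and the vertices of any clique must share a bag in every tree decomposition; so some bag has ≥ 3 vertices and tw(G) ≥ 2. Therefore the treewidth is 2.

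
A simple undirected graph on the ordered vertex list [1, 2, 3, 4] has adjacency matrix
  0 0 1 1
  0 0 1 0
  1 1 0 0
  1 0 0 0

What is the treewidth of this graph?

1

A width-1 tree decomposition is:
Bags: B1 = {2, 3}  B2 = {1, 3}  B3 = {1, 4}
Tree: B1–B2, B2–B3
Each bag holds 2 vertices, so the decomposition has width 1, which upper-bounds the treewidth. Any graph with an edge has treewidth ≥ 1, and G has the edge 3–2. Combining the bounds, tw(G) = 1.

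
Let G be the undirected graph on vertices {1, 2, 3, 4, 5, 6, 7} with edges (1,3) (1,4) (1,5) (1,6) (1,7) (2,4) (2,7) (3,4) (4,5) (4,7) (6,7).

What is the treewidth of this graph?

2

A width-2 tree decomposition is:
Bags: B1 = {2, 4, 7}  B2 = {1, 4, 7}  B3 = {1, 6, 7}  B4 = {1, 3, 4}  B5 = {1, 4, 5}
Tree: B1–B2, B2–B3, B2–B4, B2–B5
Each bag holds 3 vertices, so the decomposition has width 2, which upper-bounds the treewidth. On the other hand G contains the 3-clique {1, 3, 4}. A clique must lie in a single bag of any decomposition, so no decomposition can have width below 2. Combining the bounds, tw(G) = 2.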